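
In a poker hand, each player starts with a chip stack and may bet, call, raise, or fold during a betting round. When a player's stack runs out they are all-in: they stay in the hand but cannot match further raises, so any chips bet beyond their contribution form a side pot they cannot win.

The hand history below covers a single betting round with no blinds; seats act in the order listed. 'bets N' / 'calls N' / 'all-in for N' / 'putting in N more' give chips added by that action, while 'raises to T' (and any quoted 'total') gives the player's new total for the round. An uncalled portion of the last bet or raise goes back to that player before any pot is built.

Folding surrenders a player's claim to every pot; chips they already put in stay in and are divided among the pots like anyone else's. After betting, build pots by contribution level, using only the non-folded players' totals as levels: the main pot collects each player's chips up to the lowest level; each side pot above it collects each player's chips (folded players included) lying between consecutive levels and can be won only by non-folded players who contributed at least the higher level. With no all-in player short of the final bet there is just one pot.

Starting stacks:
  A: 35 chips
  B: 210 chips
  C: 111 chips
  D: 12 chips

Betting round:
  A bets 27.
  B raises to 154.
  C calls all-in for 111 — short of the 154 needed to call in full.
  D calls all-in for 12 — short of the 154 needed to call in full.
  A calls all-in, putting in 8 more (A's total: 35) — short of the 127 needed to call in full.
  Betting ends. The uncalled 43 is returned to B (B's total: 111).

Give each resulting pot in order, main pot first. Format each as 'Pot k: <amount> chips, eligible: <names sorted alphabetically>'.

Pot 1: 48 chips, eligible: A, B, C, D
Pot 2: 69 chips, eligible: A, B, C
Pot 3: 152 chips, eligible: B, C

Derivation:
Contributions (after 43 returned to B): A=35, B=111, C=111, D=12
Pot levels (distinct totals of non-folded players): 12, 35, 111
Layer 1-12: 12 each from A, B, C, D = 12*4 = 48 chips; eligible A, B, C, D
Layer 13-35: 23 each from A, B, C = 23*3 = 69 chips; eligible A, B, C
Layer 36-111: 76 each from B, C = 76*2 = 152 chips; eligible B, C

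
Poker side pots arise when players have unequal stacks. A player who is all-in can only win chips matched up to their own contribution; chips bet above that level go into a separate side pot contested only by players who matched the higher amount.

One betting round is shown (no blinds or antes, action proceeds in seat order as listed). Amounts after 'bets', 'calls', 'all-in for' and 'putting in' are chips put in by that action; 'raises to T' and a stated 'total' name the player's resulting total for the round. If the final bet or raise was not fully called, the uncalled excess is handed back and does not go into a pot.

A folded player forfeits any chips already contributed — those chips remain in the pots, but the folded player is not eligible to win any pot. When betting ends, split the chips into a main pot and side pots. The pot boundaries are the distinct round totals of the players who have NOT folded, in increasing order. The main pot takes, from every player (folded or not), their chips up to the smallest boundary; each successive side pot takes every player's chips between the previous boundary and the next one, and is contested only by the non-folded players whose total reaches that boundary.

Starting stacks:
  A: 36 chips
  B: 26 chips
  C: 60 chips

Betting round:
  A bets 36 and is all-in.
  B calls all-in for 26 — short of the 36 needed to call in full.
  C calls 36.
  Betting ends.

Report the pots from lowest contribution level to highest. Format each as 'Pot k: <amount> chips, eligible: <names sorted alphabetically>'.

Contributions: A=36, B=26, C=36
Pot levels (distinct totals of non-folded players): 26, 36
Layer 1-26: 26 each from A, B, C = 26*3 = 78 chips; eligible A, B, C
Layer 27-36: 10 each from A, C = 10*2 = 20 chips; eligible A, C

Pot 1: 78 chips, eligible: A, B, C
Pot 2: 20 chips, eligible: A, C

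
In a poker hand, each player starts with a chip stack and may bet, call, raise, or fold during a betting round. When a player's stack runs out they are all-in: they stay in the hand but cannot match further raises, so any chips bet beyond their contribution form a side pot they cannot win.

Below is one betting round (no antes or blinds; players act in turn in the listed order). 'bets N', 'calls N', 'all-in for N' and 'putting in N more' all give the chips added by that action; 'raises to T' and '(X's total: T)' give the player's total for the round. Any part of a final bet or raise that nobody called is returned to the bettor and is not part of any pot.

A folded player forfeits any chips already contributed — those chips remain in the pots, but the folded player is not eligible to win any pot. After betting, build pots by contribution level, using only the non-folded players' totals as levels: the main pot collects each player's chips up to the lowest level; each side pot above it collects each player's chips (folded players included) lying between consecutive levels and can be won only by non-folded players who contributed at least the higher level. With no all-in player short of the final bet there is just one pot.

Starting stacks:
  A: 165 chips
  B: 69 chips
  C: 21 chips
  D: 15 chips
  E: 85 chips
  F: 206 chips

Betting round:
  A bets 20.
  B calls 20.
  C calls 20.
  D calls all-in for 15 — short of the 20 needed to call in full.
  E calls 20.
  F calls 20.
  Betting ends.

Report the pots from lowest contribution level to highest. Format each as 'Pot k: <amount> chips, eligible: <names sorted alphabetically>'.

Contributions: A=20, B=20, C=20, D=15, E=20, F=20
Pot levels (distinct totals of non-folded players): 15, 20
Layer 1-15: 15 each from A, B, C, D, E, F = 15*6 = 90 chips; eligible A, B, C, D, E, F
Layer 16-20: 5 each from A, B, C, E, F = 5*5 = 25 chips; eligible A, B, C, E, F

Pot 1: 90 chips, eligible: A, B, C, D, E, F
Pot 2: 25 chips, eligible: A, B, C, E, F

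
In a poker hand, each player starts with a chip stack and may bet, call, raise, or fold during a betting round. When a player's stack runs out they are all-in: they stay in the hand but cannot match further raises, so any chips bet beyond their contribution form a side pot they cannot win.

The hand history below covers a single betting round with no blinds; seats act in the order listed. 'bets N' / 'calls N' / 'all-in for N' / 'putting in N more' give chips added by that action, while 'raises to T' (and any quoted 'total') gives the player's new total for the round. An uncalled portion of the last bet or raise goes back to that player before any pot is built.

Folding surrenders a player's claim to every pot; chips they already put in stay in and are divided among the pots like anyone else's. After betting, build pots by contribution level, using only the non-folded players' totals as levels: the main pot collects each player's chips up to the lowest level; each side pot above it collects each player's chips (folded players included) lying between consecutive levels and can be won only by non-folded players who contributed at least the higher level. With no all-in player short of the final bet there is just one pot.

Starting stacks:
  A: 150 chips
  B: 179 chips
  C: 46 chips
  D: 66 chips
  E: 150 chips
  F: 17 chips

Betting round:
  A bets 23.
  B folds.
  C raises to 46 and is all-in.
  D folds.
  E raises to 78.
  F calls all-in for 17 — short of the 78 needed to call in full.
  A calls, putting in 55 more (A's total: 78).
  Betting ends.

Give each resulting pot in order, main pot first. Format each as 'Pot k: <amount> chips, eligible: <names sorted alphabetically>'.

Contributions: A=78, C=46, E=78, F=17
Folded: B, D
Pot levels (distinct totals of non-folded players): 17, 46, 78
Layer 1-17: 17 each from A, C, E, F = 17*4 = 68 chips; eligible A, C, E, F
Layer 18-46: 29 each from A, C, E = 29*3 = 87 chips; eligible A, C, E
Layer 47-78: 32 each from A, E = 32*2 = 64 chips; eligible A, E

Pot 1: 68 chips, eligible: A, C, E, F
Pot 2: 87 chips, eligible: A, C, E
Pot 3: 64 chips, eligible: A, E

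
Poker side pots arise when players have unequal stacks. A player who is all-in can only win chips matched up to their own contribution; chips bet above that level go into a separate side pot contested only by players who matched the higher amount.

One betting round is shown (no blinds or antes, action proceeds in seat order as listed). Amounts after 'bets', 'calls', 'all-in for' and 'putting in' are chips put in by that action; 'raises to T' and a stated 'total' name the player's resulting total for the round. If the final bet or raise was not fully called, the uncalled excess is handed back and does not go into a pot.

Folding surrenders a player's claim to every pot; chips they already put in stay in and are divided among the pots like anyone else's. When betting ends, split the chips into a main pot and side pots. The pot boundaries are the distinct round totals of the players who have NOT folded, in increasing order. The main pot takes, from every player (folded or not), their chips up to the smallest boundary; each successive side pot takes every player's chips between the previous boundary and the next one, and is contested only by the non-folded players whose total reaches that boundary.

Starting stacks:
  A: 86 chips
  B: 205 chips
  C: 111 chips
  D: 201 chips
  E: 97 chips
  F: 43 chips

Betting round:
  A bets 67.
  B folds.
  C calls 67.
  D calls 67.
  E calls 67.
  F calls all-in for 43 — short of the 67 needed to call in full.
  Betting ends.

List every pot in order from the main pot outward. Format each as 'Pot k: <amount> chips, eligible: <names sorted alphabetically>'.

Contributions: A=67, C=67, D=67, E=67, F=43
Folded: B
Pot levels (distinct totals of non-folded players): 43, 67
Layer 1-43: 43 each from A, C, D, E, F = 43*5 = 215 chips; eligible A, C, D, E, F
Layer 44-67: 24 each from A, C, D, E = 24*4 = 96 chips; eligible A, C, D, E

Pot 1: 215 chips, eligible: A, C, D, E, F
Pot 2: 96 chips, eligible: A, C, D, E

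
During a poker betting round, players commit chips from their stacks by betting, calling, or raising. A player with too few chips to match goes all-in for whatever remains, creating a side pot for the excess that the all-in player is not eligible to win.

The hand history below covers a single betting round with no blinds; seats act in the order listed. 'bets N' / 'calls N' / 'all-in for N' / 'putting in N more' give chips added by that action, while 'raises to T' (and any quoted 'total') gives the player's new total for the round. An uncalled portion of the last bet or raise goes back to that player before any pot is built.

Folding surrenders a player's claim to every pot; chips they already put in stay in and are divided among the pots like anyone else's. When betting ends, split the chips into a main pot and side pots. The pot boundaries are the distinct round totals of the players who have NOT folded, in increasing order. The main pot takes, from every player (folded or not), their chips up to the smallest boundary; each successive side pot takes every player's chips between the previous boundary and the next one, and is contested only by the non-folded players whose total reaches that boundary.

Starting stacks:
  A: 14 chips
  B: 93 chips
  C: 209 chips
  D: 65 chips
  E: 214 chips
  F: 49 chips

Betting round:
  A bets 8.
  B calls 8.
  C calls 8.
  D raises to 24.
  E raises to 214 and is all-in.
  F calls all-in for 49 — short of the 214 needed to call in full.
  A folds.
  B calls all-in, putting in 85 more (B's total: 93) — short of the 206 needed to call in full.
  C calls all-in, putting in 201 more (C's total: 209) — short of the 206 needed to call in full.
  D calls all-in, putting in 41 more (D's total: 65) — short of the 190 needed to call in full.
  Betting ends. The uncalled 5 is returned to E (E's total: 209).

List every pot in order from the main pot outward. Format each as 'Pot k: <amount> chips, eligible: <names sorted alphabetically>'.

Pot 1: 253 chips, eligible: B, C, D, E, F
Pot 2: 64 chips, eligible: B, C, D, E
Pot 3: 84 chips, eligible: B, C, E
Pot 4: 232 chips, eligible: C, E

Derivation:
Contributions (after 5 returned to E): A=8, B=93, C=209, D=65, E=209, F=49
Folded: A
Pot levels (distinct totals of non-folded players): 49, 65, 93, 209
Layer 1-49: A 8 + B 49 + C 49 + D 49 + E 49 + F 49 = 253 chips; eligible B, C, D, E, F
Layer 50-65: 16 each from B, C, D, E = 16*4 = 64 chips; eligible B, C, D, E
Layer 66-93: 28 each from B, C, E = 28*3 = 84 chips; eligible B, C, E
Layer 94-209: 116 each from C, E = 116*2 = 232 chips; eligible C, E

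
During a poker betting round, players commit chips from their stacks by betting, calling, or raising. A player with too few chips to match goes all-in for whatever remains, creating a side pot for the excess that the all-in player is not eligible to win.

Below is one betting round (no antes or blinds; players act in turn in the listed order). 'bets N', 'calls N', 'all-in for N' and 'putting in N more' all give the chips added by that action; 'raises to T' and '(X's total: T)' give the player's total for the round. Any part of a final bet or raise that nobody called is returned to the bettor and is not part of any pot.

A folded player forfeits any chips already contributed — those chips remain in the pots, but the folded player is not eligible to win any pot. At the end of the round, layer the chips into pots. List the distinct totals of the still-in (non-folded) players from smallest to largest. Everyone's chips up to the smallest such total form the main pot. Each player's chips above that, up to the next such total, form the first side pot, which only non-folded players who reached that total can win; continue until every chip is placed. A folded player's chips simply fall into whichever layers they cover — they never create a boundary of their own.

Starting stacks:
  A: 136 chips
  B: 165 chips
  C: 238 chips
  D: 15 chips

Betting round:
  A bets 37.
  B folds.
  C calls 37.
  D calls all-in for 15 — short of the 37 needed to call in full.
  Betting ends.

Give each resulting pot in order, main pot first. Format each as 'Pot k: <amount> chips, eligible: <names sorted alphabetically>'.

Pot 1: 45 chips, eligible: A, C, D
Pot 2: 44 chips, eligible: A, C

Derivation:
Contributions: A=37, C=37, D=15
Folded: B
Pot levels (distinct totals of non-folded players): 15, 37
Layer 1-15: 15 each from A, C, D = 15*3 = 45 chips; eligible A, C, D
Layer 16-37: 22 each from A, C = 22*2 = 44 chips; eligible A, C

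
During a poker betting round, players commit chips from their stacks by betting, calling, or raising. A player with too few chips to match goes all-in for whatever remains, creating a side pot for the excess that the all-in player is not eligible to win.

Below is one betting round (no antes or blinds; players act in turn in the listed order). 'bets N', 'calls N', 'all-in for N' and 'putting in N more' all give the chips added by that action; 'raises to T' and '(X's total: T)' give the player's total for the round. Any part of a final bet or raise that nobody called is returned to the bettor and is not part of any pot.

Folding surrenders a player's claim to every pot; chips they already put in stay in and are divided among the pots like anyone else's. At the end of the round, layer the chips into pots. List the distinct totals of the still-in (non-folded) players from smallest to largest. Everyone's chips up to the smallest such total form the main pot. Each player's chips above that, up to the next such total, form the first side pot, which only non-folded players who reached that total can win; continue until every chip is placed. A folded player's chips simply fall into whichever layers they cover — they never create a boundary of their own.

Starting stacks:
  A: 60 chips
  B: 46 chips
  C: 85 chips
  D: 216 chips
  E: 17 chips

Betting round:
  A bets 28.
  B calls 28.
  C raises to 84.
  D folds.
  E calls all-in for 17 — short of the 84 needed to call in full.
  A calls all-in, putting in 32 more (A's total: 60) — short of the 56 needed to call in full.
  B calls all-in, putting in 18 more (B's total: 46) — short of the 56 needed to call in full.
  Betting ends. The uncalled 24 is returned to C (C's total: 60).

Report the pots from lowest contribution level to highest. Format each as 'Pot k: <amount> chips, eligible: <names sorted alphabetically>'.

Contributions (after 24 returned to C): A=60, B=46, C=60, E=17
Folded: D
Pot levels (distinct totals of non-folded players): 17, 46, 60
Layer 1-17: 17 each from A, B, C, E = 17*4 = 68 chips; eligible A, B, C, E
Layer 18-46: 29 each from A, B, C = 29*3 = 87 chips; eligible A, B, C
Layer 47-60: 14 each from A, C = 14*2 = 28 chips; eligible A, C

Pot 1: 68 chips, eligible: A, B, C, E
Pot 2: 87 chips, eligible: A, B, C
Pot 3: 28 chips, eligible: A, C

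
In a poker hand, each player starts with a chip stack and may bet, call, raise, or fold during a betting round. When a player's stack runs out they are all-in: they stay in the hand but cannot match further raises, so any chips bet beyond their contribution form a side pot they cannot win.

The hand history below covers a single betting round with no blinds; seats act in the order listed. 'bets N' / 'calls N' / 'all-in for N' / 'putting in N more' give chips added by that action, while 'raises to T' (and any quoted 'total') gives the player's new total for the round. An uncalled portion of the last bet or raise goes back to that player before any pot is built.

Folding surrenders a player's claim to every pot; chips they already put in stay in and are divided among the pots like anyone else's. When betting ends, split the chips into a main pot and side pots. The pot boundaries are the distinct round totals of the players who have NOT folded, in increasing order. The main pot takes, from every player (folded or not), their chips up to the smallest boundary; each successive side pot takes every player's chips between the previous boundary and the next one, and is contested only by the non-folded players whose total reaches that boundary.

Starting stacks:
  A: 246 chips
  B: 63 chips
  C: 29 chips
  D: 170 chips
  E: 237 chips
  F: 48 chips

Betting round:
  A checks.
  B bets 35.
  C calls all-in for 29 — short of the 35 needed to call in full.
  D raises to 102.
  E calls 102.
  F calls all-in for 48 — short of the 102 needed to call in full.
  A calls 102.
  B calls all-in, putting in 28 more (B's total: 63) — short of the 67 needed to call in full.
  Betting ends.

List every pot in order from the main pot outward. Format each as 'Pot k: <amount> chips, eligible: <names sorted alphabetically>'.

Pot 1: 174 chips, eligible: A, B, C, D, E, F
Pot 2: 95 chips, eligible: A, B, D, E, F
Pot 3: 60 chips, eligible: A, B, D, E
Pot 4: 117 chips, eligible: A, D, E

Derivation:
Contributions: A=102, B=63, C=29, D=102, E=102, F=48
Pot levels (distinct totals of non-folded players): 29, 48, 63, 102
Layer 1-29: 29 each from A, B, C, D, E, F = 29*6 = 174 chips; eligible A, B, C, D, E, F
Layer 30-48: 19 each from A, B, D, E, F = 19*5 = 95 chips; eligible A, B, D, E, F
Layer 49-63: 15 each from A, B, D, E = 15*4 = 60 chips; eligible A, B, D, E
Layer 64-102: 39 each from A, D, E = 39*3 = 117 chips; eligible A, D, E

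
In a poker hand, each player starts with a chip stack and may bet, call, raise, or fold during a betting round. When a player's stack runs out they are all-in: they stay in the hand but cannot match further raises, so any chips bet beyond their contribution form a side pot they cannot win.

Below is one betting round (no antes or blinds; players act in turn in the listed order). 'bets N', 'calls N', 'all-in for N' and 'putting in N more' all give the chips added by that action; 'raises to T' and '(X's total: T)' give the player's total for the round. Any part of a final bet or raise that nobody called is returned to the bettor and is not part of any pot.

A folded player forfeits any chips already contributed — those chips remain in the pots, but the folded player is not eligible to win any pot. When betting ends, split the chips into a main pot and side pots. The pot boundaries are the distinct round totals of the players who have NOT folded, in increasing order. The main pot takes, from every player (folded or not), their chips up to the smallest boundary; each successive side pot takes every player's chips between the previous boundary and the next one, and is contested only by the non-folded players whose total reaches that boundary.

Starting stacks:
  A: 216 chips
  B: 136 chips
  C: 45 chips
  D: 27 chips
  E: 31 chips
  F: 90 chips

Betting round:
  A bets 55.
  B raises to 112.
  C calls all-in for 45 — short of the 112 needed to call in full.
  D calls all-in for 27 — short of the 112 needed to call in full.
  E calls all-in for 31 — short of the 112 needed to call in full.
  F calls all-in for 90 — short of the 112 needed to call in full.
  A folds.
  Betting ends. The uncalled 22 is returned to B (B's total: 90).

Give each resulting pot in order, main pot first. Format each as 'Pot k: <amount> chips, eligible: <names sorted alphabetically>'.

Contributions (after 22 returned to B): A=55, B=90, C=45, D=27, E=31, F=90
Folded: A
Pot levels (distinct totals of non-folded players): 27, 31, 45, 90
Layer 1-27: 27 each from A, B, C, D, E, F = 27*6 = 162 chips; eligible B, C, D, E, F
Layer 28-31: 4 each from A, B, C, E, F = 4*5 = 20 chips; eligible B, C, E, F
Layer 32-45: 14 each from A, B, C, F = 14*4 = 56 chips; eligible B, C, F
Layer 46-90: A 10 + B 45 + F 45 = 100 chips; eligible B, F

Pot 1: 162 chips, eligible: B, C, D, E, F
Pot 2: 20 chips, eligible: B, C, E, F
Pot 3: 56 chips, eligible: B, C, F
Pot 4: 100 chips, eligible: B, F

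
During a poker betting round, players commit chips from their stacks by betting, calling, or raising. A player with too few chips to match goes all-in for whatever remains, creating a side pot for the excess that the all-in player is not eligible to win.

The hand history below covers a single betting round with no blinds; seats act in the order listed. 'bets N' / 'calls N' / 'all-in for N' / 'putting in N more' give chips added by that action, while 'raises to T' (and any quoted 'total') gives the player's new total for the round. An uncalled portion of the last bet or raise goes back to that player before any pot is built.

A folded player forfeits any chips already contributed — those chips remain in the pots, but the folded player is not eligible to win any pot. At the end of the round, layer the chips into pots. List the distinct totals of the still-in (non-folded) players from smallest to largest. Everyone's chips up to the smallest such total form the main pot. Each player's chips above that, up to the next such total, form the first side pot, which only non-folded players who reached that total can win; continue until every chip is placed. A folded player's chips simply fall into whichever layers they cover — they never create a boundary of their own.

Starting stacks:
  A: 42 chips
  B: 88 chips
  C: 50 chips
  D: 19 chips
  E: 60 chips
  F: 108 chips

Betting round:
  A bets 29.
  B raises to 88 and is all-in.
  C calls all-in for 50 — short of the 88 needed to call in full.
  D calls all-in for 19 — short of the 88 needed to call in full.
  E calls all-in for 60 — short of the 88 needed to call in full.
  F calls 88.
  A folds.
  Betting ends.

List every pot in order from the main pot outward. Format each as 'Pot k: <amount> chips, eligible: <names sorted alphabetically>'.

Contributions: A=29, B=88, C=50, D=19, E=60, F=88
Folded: A
Pot levels (distinct totals of non-folded players): 19, 50, 60, 88
Layer 1-19: 19 each from A, B, C, D, E, F = 19*6 = 114 chips; eligible B, C, D, E, F
Layer 20-50: A 10 + B 31 + C 31 + E 31 + F 31 = 134 chips; eligible B, C, E, F
Layer 51-60: 10 each from B, E, F = 10*3 = 30 chips; eligible B, E, F
Layer 61-88: 28 each from B, F = 28*2 = 56 chips; eligible B, F

Pot 1: 114 chips, eligible: B, C, D, E, F
Pot 2: 134 chips, eligible: B, C, E, F
Pot 3: 30 chips, eligible: B, E, F
Pot 4: 56 chips, eligible: B, F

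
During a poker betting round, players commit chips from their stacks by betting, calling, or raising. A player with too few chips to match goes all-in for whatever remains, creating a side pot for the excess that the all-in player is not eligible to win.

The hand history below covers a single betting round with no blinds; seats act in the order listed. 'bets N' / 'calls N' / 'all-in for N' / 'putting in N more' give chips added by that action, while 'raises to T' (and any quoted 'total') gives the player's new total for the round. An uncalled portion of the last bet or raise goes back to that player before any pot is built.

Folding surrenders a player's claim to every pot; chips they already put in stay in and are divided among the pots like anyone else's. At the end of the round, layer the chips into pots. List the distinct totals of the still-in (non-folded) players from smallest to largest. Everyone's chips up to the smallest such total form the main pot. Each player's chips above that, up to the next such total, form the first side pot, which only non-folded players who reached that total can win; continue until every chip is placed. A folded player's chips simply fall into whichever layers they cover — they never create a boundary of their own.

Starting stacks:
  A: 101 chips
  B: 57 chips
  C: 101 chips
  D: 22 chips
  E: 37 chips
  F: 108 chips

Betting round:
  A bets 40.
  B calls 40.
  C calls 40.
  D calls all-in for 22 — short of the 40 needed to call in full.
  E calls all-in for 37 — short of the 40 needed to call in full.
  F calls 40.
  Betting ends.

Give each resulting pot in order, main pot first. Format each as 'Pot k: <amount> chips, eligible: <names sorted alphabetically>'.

Pot 1: 132 chips, eligible: A, B, C, D, E, F
Pot 2: 75 chips, eligible: A, B, C, E, F
Pot 3: 12 chips, eligible: A, B, C, F

Derivation:
Contributions: A=40, B=40, C=40, D=22, E=37, F=40
Pot levels (distinct totals of non-folded players): 22, 37, 40
Layer 1-22: 22 each from A, B, C, D, E, F = 22*6 = 132 chips; eligible A, B, C, D, E, F
Layer 23-37: 15 each from A, B, C, E, F = 15*5 = 75 chips; eligible A, B, C, E, F
Layer 38-40: 3 each from A, B, C, F = 3*4 = 12 chips; eligible A, B, C, F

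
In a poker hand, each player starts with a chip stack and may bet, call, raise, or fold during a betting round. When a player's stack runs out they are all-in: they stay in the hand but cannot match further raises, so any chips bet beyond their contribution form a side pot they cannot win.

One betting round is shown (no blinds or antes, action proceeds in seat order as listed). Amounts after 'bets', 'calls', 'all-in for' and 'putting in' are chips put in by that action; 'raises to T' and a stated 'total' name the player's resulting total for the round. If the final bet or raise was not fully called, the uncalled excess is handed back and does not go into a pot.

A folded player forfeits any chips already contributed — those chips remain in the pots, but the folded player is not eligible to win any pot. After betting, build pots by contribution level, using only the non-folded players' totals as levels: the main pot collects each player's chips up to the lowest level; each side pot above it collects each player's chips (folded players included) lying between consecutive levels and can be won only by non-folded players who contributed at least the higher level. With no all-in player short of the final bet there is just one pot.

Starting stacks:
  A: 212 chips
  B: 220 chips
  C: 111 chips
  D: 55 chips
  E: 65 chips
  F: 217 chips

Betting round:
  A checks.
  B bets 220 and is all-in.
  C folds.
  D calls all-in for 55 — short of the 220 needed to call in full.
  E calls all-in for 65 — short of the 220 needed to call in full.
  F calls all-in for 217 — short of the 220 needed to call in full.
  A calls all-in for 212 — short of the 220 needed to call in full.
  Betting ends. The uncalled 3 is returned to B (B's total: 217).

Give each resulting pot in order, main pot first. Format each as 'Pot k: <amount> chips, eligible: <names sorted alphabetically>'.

Pot 1: 275 chips, eligible: A, B, D, E, F
Pot 2: 40 chips, eligible: A, B, E, F
Pot 3: 441 chips, eligible: A, B, F
Pot 4: 10 chips, eligible: B, F

Derivation:
Contributions (after 3 returned to B): A=212, B=217, D=55, E=65, F=217
Folded: C
Pot levels (distinct totals of non-folded players): 55, 65, 212, 217
Layer 1-55: 55 each from A, B, D, E, F = 55*5 = 275 chips; eligible A, B, D, E, F
Layer 56-65: 10 each from A, B, E, F = 10*4 = 40 chips; eligible A, B, E, F
Layer 66-212: 147 each from A, B, F = 147*3 = 441 chips; eligible A, B, F
Layer 213-217: 5 each from B, F = 5*2 = 10 chips; eligible B, F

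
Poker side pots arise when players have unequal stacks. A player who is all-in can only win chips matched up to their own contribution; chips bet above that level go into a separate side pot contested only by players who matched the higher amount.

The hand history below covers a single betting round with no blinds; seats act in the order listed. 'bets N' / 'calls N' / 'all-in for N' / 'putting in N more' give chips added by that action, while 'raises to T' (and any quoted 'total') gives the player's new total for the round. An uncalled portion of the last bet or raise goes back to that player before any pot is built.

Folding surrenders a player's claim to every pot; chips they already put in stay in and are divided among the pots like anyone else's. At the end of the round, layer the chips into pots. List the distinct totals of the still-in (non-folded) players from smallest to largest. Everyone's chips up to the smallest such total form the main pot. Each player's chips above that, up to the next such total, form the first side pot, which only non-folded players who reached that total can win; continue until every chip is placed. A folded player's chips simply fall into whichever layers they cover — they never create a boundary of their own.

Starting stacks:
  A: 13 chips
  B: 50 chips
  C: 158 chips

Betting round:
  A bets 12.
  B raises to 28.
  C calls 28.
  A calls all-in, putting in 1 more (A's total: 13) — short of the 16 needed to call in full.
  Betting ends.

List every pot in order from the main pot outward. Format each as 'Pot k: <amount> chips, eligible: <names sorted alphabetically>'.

Contributions: A=13, B=28, C=28
Pot levels (distinct totals of non-folded players): 13, 28
Layer 1-13: 13 each from A, B, C = 13*3 = 39 chips; eligible A, B, C
Layer 14-28: 15 each from B, C = 15*2 = 30 chips; eligible B, C

Pot 1: 39 chips, eligible: A, B, C
Pot 2: 30 chips, eligible: B, C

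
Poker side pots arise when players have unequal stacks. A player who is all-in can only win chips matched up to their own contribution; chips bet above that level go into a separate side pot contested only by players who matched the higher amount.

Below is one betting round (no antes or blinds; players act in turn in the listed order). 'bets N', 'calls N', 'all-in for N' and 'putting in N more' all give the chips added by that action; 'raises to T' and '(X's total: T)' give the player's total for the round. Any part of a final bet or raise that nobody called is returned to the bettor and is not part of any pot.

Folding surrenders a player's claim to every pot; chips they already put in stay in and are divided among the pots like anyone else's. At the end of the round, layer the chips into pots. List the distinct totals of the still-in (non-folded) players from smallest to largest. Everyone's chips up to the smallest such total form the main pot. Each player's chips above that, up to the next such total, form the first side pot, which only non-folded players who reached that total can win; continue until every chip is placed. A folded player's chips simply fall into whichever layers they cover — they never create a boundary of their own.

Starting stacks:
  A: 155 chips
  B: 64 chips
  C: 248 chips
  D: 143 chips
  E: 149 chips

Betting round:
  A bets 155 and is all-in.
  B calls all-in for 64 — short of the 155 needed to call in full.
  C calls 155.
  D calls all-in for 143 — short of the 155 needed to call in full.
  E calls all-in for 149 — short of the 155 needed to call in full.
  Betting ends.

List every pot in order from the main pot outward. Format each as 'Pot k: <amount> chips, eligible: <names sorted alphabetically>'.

Contributions: A=155, B=64, C=155, D=143, E=149
Pot levels (distinct totals of non-folded players): 64, 143, 149, 155
Layer 1-64: 64 each from A, B, C, D, E = 64*5 = 320 chips; eligible A, B, C, D, E
Layer 65-143: 79 each from A, C, D, E = 79*4 = 316 chips; eligible A, C, D, E
Layer 144-149: 6 each from A, C, E = 6*3 = 18 chips; eligible A, C, E
Layer 150-155: 6 each from A, C = 6*2 = 12 chips; eligible A, C

Pot 1: 320 chips, eligible: A, B, C, D, E
Pot 2: 316 chips, eligible: A, C, D, E
Pot 3: 18 chips, eligible: A, C, E
Pot 4: 12 chips, eligible: A, C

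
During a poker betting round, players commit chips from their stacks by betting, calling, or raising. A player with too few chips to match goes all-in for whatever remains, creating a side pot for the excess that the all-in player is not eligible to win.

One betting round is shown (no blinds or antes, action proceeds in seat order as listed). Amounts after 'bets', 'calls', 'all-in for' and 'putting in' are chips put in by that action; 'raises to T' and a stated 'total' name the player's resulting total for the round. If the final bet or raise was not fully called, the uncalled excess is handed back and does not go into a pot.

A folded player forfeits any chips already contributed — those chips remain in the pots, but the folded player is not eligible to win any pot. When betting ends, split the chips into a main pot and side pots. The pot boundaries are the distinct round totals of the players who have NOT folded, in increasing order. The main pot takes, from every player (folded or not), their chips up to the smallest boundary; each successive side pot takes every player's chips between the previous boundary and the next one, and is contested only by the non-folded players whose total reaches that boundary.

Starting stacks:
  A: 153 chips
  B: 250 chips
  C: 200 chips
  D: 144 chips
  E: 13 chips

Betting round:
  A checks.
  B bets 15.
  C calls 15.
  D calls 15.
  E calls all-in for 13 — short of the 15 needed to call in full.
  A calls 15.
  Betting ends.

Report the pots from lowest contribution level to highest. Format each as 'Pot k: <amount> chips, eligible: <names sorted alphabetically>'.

Pot 1: 65 chips, eligible: A, B, C, D, E
Pot 2: 8 chips, eligible: A, B, C, D

Derivation:
Contributions: A=15, B=15, C=15, D=15, E=13
Pot levels (distinct totals of non-folded players): 13, 15
Layer 1-13: 13 each from A, B, C, D, E = 13*5 = 65 chips; eligible A, B, C, D, E
Layer 14-15: 2 each from A, B, C, D = 2*4 = 8 chips; eligible A, B, C, D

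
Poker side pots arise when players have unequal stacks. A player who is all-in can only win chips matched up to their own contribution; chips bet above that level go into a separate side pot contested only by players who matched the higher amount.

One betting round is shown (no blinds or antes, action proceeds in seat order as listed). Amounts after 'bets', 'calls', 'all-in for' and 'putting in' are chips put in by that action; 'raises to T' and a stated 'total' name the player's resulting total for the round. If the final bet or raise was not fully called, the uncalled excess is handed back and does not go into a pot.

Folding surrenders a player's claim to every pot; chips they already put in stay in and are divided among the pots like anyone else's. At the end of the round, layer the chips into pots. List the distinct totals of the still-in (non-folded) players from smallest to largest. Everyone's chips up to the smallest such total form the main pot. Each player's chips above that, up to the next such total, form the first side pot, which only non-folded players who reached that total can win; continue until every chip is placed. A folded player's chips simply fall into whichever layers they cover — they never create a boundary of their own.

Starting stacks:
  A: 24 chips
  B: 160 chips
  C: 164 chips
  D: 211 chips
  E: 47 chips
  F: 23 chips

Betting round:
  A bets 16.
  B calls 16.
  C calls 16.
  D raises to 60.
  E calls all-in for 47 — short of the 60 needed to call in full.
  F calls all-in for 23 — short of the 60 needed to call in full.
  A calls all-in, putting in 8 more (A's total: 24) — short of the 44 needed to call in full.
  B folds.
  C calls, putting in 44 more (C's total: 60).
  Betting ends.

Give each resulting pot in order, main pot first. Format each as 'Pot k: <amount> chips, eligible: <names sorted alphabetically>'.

Contributions: A=24, B=16, C=60, D=60, E=47, F=23
Folded: B
Pot levels (distinct totals of non-folded players): 23, 24, 47, 60
Layer 1-23: A 23 + B 16 + C 23 + D 23 + E 23 + F 23 = 131 chips; eligible A, C, D, E, F
Layer 24-24: 1 each from A, C, D, E = 1*4 = 4 chips; eligible A, C, D, E
Layer 25-47: 23 each from C, D, E = 23*3 = 69 chips; eligible C, D, E
Layer 48-60: 13 each from C, D = 13*2 = 26 chips; eligible C, D

Pot 1: 131 chips, eligible: A, C, D, E, F
Pot 2: 4 chips, eligible: A, C, D, E
Pot 3: 69 chips, eligible: C, D, E
Pot 4: 26 chips, eligible: C, D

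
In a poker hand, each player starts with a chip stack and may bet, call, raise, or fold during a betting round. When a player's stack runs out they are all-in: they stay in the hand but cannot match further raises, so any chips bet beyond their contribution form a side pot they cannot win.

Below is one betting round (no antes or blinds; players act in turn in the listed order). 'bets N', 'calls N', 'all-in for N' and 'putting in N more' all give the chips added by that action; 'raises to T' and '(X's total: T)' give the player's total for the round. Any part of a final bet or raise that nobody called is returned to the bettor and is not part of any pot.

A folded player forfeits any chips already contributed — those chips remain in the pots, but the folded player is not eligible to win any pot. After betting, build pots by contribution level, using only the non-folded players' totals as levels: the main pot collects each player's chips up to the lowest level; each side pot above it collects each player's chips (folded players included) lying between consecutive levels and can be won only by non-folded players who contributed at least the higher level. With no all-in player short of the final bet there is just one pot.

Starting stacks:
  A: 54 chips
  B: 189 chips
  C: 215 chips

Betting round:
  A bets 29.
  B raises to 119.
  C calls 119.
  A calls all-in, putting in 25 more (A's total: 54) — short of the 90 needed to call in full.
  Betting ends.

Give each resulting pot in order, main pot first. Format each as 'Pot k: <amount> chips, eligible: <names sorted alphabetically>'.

Contributions: A=54, B=119, C=119
Pot levels (distinct totals of non-folded players): 54, 119
Layer 1-54: 54 each from A, B, C = 54*3 = 162 chips; eligible A, B, C
Layer 55-119: 65 each from B, C = 65*2 = 130 chips; eligible B, C

Pot 1: 162 chips, eligible: A, B, C
Pot 2: 130 chips, eligible: B, C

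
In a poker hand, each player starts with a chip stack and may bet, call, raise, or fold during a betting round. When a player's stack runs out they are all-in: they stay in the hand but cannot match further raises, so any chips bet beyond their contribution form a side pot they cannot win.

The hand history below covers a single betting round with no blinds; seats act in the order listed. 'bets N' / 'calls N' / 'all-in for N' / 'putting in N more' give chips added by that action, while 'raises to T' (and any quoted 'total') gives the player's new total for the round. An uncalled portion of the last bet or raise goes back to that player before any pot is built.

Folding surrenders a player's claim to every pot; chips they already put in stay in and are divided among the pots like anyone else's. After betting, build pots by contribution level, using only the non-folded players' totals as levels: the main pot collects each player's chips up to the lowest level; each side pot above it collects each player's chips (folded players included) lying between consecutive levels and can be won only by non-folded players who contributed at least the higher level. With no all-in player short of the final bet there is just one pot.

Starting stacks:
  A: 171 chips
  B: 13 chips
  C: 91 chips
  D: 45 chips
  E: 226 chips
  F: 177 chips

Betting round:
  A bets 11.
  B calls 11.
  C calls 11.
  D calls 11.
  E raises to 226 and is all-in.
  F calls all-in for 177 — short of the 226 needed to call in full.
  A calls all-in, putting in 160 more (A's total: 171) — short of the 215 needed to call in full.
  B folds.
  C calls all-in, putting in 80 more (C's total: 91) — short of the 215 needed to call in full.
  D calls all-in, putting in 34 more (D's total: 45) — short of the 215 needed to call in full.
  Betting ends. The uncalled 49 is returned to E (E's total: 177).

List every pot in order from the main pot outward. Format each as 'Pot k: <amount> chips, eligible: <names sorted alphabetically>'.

Contributions (after 49 returned to E): A=171, B=11, C=91, D=45, E=177, F=177
Folded: B
Pot levels (distinct totals of non-folded players): 45, 91, 171, 177
Layer 1-45: A 45 + B 11 + C 45 + D 45 + E 45 + F 45 = 236 chips; eligible A, C, D, E, F
Layer 46-91: 46 each from A, C, E, F = 46*4 = 184 chips; eligible A, C, E, F
Layer 92-171: 80 each from A, E, F = 80*3 = 240 chips; eligible A, E, F
Layer 172-177: 6 each from E, F = 6*2 = 12 chips; eligible E, F

Pot 1: 236 chips, eligible: A, C, D, E, F
Pot 2: 184 chips, eligible: A, C, E, F
Pot 3: 240 chips, eligible: A, E, F
Pot 4: 12 chips, eligible: E, F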